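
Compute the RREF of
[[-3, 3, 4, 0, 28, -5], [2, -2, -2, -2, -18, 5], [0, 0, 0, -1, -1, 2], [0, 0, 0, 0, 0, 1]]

Multiply r1 by -1/3.
  [ 1  -1  -4/3   0  -28/3  5/3 ]
  [ 2  -2    -2  -2    -18    5 ]
  [ 0   0     0  -1     -1    2 ]
  [ 0   0     0   0      0    1 ]
Subtract 2 times r1 from r2.
  [ 1  -1  -4/3   0  -28/3  5/3 ]
  [ 0   0   2/3  -2    2/3  5/3 ]
  [ 0   0     0  -1     -1    2 ]
  [ 0   0     0   0      0    1 ]
Multiply r2 by 3/2.
  [ 1  -1  -4/3   0  -28/3  5/3 ]
  [ 0   0     1  -3      1  5/2 ]
  [ 0   0     0  -1     -1    2 ]
  [ 0   0     0   0      0    1 ]
Multiply r3 by -1.
  [ 1  -1  -4/3   0  -28/3  5/3 ]
  [ 0   0     1  -3      1  5/2 ]
  [ 0   0     0   1      1   -2 ]
  [ 0   0     0   0      0    1 ]
Add 2 times r4 to r3.
  [ 1  -1  -4/3   0  -28/3  5/3 ]
  [ 0   0     1  -3      1  5/2 ]
  [ 0   0     0   1      1    0 ]
  [ 0   0     0   0      0    1 ]
Subtract 5/2 times r4 from r2.
  [ 1  -1  -4/3   0  -28/3  5/3 ]
  [ 0   0     1  -3      1    0 ]
  [ 0   0     0   1      1    0 ]
  [ 0   0     0   0      0    1 ]
Subtract 5/3 times r4 from r1.
  [ 1  -1  -4/3   0  -28/3  0 ]
  [ 0   0     1  -3      1  0 ]
  [ 0   0     0   1      1  0 ]
  [ 0   0     0   0      0  1 ]
Add 3 times r3 to r2.
  [ 1  -1  -4/3  0  -28/3  0 ]
  [ 0   0     1  0      4  0 ]
  [ 0   0     0  1      1  0 ]
  [ 0   0     0  0      0  1 ]
Add 4/3 times r2 to r1.
  [ 1  -1  0  0  -4  0 ]
  [ 0   0  1  0   4  0 ]
  [ 0   0  0  1   1  0 ]
  [ 0   0  0  0   0  1 ]

[[1, -1, 0, 0, -4, 0], [0, 0, 1, 0, 4, 0], [0, 0, 0, 1, 1, 0], [0, 0, 0, 0, 0, 1]]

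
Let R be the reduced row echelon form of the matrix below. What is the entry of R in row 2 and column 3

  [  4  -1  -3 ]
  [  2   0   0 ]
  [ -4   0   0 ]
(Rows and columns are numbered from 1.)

Multiply R1 by 1/4.
  [  1  -1/4  -3/4 ]
  [  2     0     0 ]
  [ -4     0     0 ]
Subtract 2 times R1 from R2.
  [  1  -1/4  -3/4 ]
  [  0   1/2   3/2 ]
  [ -4     0     0 ]
Add 4 times R1 to R3.
  [ 1  -1/4  -3/4 ]
  [ 0   1/2   3/2 ]
  [ 0    -1    -3 ]
Multiply R2 by 2.
  [ 1  -1/4  -3/4 ]
  [ 0     1     3 ]
  [ 0    -1    -3 ]
Add R2 to R3.
  [ 1  -1/4  -3/4 ]
  [ 0     1     3 ]
  [ 0     0     0 ]
Add 1/4 times R2 to R1.
  [ 1  0  0 ]
  [ 0  1  3 ]
  [ 0  0  0 ]

3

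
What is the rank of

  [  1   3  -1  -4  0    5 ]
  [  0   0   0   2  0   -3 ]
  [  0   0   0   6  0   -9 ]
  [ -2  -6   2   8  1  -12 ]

rank = 3

r4 ← r4 + 2·r1
  [ 1  3  -1  -4  0   5 ]
  [ 0  0   0   2  0  -3 ]
  [ 0  0   0   6  0  -9 ]
  [ 0  0   0   0  1  -2 ]
r2 ← 1/2·r2
  [ 1  3  -1  -4  0     5 ]
  [ 0  0   0   1  0  -3/2 ]
  [ 0  0   0   6  0    -9 ]
  [ 0  0   0   0  1    -2 ]
r3 ← r3 − 6·r2
  [ 1  3  -1  -4  0     5 ]
  [ 0  0   0   1  0  -3/2 ]
  [ 0  0   0   0  0     0 ]
  [ 0  0   0   0  1    -2 ]
r3 <-> r4
  [ 1  3  -1  -4  0     5 ]
  [ 0  0   0   1  0  -3/2 ]
  [ 0  0   0   0  1    -2 ]
  [ 0  0   0   0  0     0 ]
r1 ← r1 + 4·r2
  [ 1  3  -1  0  0    -1 ]
  [ 0  0   0  1  0  -3/2 ]
  [ 0  0   0  0  1    -2 ]
  [ 0  0   0  0  0     0 ]
The reduced form has 3 nonzero rows.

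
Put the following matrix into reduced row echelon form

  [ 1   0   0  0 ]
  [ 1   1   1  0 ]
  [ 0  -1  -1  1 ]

[[1, 0, 0, 0], [0, 1, 1, 0], [0, 0, 0, 1]]

ρ2 -> ρ2 − ρ1
ρ3 -> ρ3 + ρ2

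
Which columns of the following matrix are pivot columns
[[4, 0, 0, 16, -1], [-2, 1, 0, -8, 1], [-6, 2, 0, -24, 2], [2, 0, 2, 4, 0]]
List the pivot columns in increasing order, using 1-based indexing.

1, 2, 3, 5

R1 -> 1/4·R1
  [  1  0  0    4  -1/4 ]
  [ -2  1  0   -8     1 ]
  [ -6  2  0  -24     2 ]
  [  2  0  2    4     0 ]
R2 -> R2 + 2·R1
  [  1  0  0    4  -1/4 ]
  [  0  1  0    0   1/2 ]
  [ -6  2  0  -24     2 ]
  [  2  0  2    4     0 ]
R3 -> R3 + 6·R1
  [ 1  0  0  4  -1/4 ]
  [ 0  1  0  0   1/2 ]
  [ 0  2  0  0   1/2 ]
  [ 2  0  2  4     0 ]
R4 -> R4 − 2·R1
  [ 1  0  0   4  -1/4 ]
  [ 0  1  0   0   1/2 ]
  [ 0  2  0   0   1/2 ]
  [ 0  0  2  -4   1/2 ]
R3 -> R3 − 2·R2
  [ 1  0  0   4  -1/4 ]
  [ 0  1  0   0   1/2 ]
  [ 0  0  0   0  -1/2 ]
  [ 0  0  2  -4   1/2 ]
R3 ↔ R4
  [ 1  0  0   4  -1/4 ]
  [ 0  1  0   0   1/2 ]
  [ 0  0  2  -4   1/2 ]
  [ 0  0  0   0  -1/2 ]
R3 -> 1/2·R3
  [ 1  0  0   4  -1/4 ]
  [ 0  1  0   0   1/2 ]
  [ 0  0  1  -2   1/4 ]
  [ 0  0  0   0  -1/2 ]
R4 -> -2·R4
  [ 1  0  0   4  -1/4 ]
  [ 0  1  0   0   1/2 ]
  [ 0  0  1  -2   1/4 ]
  [ 0  0  0   0     1 ]
R3 -> R3 − 1/4·R4
  [ 1  0  0   4  -1/4 ]
  [ 0  1  0   0   1/2 ]
  [ 0  0  1  -2     0 ]
  [ 0  0  0   0     1 ]
R2 -> R2 − 1/2·R4
  [ 1  0  0   4  -1/4 ]
  [ 0  1  0   0     0 ]
  [ 0  0  1  -2     0 ]
  [ 0  0  0   0     1 ]
R1 -> R1 + 1/4·R4
  [ 1  0  0   4  0 ]
  [ 0  1  0   0  0 ]
  [ 0  0  1  -2  0 ]
  [ 0  0  0   0  1 ]
Pivot columns are the columns containing a leading 1.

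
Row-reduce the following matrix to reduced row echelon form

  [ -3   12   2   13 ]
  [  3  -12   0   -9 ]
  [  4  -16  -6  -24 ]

Multiply R1 by -1/3.
  [ 1   -4  -2/3  -13/3 ]
  [ 3  -12     0     -9 ]
  [ 4  -16    -6    -24 ]
Subtract 3 times R1 from R2.
  [ 1   -4  -2/3  -13/3 ]
  [ 0    0     2      4 ]
  [ 4  -16    -6    -24 ]
Subtract 4 times R1 from R3.
  [ 1  -4   -2/3  -13/3 ]
  [ 0   0      2      4 ]
  [ 0   0  -10/3  -20/3 ]
Multiply R2 by 1/2.
  [ 1  -4   -2/3  -13/3 ]
  [ 0   0      1      2 ]
  [ 0   0  -10/3  -20/3 ]
Add 10/3 times R2 to R3.
  [ 1  -4  -2/3  -13/3 ]
  [ 0   0     1      2 ]
  [ 0   0     0      0 ]
Add 2/3 times R2 to R1.
  [ 1  -4  0  -3 ]
  [ 0   0  1   2 ]
  [ 0   0  0   0 ]

[[1, -4, 0, -3], [0, 0, 1, 2], [0, 0, 0, 0]]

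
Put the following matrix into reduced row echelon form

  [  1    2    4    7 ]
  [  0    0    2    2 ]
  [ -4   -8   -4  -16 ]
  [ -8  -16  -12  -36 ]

ρ3 -> ρ3 + 4·ρ1
  [  1    2    4    7 ]
  [  0    0    2    2 ]
  [  0    0   12   12 ]
  [ -8  -16  -12  -36 ]
ρ4 -> ρ4 + 8·ρ1
  [ 1  2   4   7 ]
  [ 0  0   2   2 ]
  [ 0  0  12  12 ]
  [ 0  0  20  20 ]
ρ2 -> 1/2·ρ2
  [ 1  2   4   7 ]
  [ 0  0   1   1 ]
  [ 0  0  12  12 ]
  [ 0  0  20  20 ]
ρ3 -> ρ3 − 12·ρ2
  [ 1  2   4   7 ]
  [ 0  0   1   1 ]
  [ 0  0   0   0 ]
  [ 0  0  20  20 ]
ρ4 -> ρ4 − 20·ρ2
  [ 1  2  4  7 ]
  [ 0  0  1  1 ]
  [ 0  0  0  0 ]
  [ 0  0  0  0 ]
ρ1 -> ρ1 − 4·ρ2
  [ 1  2  0  3 ]
  [ 0  0  1  1 ]
  [ 0  0  0  0 ]
  [ 0  0  0  0 ]

[[1, 2, 0, 3], [0, 0, 1, 1], [0, 0, 0, 0], [0, 0, 0, 0]]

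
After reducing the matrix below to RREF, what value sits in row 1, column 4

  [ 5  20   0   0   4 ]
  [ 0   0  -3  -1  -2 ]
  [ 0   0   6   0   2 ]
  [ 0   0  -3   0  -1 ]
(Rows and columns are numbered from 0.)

Multiply r1 by 1/5.
  [ 1  4   0   0  4/5 ]
  [ 0  0  -3  -1   -2 ]
  [ 0  0   6   0    2 ]
  [ 0  0  -3   0   -1 ]
Multiply r2 by -1/3.
  [ 1  4   0    0  4/5 ]
  [ 0  0   1  1/3  2/3 ]
  [ 0  0   6    0    2 ]
  [ 0  0  -3    0   -1 ]
Subtract 6 times r2 from r3.
  [ 1  4   0    0  4/5 ]
  [ 0  0   1  1/3  2/3 ]
  [ 0  0   0   -2   -2 ]
  [ 0  0  -3    0   -1 ]
Add 3 times r2 to r4.
  [ 1  4  0    0  4/5 ]
  [ 0  0  1  1/3  2/3 ]
  [ 0  0  0   -2   -2 ]
  [ 0  0  0    1    1 ]
Multiply r3 by -1/2.
  [ 1  4  0    0  4/5 ]
  [ 0  0  1  1/3  2/3 ]
  [ 0  0  0    1    1 ]
  [ 0  0  0    1    1 ]
Subtract r3 from r4.
  [ 1  4  0    0  4/5 ]
  [ 0  0  1  1/3  2/3 ]
  [ 0  0  0    1    1 ]
  [ 0  0  0    0    0 ]
Subtract 1/3 times r3 from r2.
  [ 1  4  0  0  4/5 ]
  [ 0  0  1  0  1/3 ]
  [ 0  0  0  1    1 ]
  [ 0  0  0  0    0 ]

1/3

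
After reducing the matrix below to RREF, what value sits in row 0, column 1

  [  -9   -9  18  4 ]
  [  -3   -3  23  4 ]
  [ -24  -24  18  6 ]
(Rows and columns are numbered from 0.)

1

R1 := -1/9·R1
  [   1    1  -2  -4/9 ]
  [  -3   -3  23     4 ]
  [ -24  -24  18     6 ]
R2 := R2 + 3·R1
  [   1    1  -2  -4/9 ]
  [   0    0  17   8/3 ]
  [ -24  -24  18     6 ]
R3 := R3 + 24·R1
  [ 1  1   -2   -4/9 ]
  [ 0  0   17    8/3 ]
  [ 0  0  -30  -14/3 ]
R2 := 1/17·R2
  [ 1  1   -2   -4/9 ]
  [ 0  0    1   8/51 ]
  [ 0  0  -30  -14/3 ]
R3 := R3 + 30·R2
  [ 1  1  -2  -4/9 ]
  [ 0  0   1  8/51 ]
  [ 0  0   0  2/51 ]
R3 := 51/2·R3
  [ 1  1  -2  -4/9 ]
  [ 0  0   1  8/51 ]
  [ 0  0   0     1 ]
R2 := R2 − 8/51·R3
  [ 1  1  -2  -4/9 ]
  [ 0  0   1     0 ]
  [ 0  0   0     1 ]
R1 := R1 + 4/9·R3
  [ 1  1  -2  0 ]
  [ 0  0   1  0 ]
  [ 0  0   0  1 ]
R1 := R1 + 2·R2
  [ 1  1  0  0 ]
  [ 0  0  1  0 ]
  [ 0  0  0  1 ]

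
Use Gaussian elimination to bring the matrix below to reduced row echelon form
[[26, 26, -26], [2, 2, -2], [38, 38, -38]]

[[1, 1, -1], [0, 0, 0], [0, 0, 0]]

R1 → 1/26·R1
  [  1   1   -1 ]
  [  2   2   -2 ]
  [ 38  38  -38 ]
R2 → R2 − 2·R1
  [  1   1   -1 ]
  [  0   0    0 ]
  [ 38  38  -38 ]
R3 → R3 − 38·R1
  [ 1  1  -1 ]
  [ 0  0   0 ]
  [ 0  0   0 ]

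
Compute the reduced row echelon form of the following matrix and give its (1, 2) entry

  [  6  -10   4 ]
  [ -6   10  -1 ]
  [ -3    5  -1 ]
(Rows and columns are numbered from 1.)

-5/3

r1 ← 1/6·r1
  [  1  -5/3  2/3 ]
  [ -6    10   -1 ]
  [ -3     5   -1 ]
r2 ← r2 + 6·r1
  [  1  -5/3  2/3 ]
  [  0     0    3 ]
  [ -3     5   -1 ]
r3 ← r3 + 3·r1
  [ 1  -5/3  2/3 ]
  [ 0     0    3 ]
  [ 0     0    1 ]
r2 ← 1/3·r2
  [ 1  -5/3  2/3 ]
  [ 0     0    1 ]
  [ 0     0    1 ]
r3 ← r3 − r2
  [ 1  -5/3  2/3 ]
  [ 0     0    1 ]
  [ 0     0    0 ]
r1 ← r1 − 2/3·r2
  [ 1  -5/3  0 ]
  [ 0     0  1 ]
  [ 0     0  0 ]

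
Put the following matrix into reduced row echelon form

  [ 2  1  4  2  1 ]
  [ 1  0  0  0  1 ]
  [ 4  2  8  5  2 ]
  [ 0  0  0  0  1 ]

[[1, 0, 0, 0, 0], [0, 1, 4, 0, 0], [0, 0, 0, 1, 0], [0, 0, 0, 0, 1]]

r1 → 1/2·r1
  [ 1  1/2  2  1  1/2 ]
  [ 1    0  0  0    1 ]
  [ 4    2  8  5    2 ]
  [ 0    0  0  0    1 ]
r2 → r2 − r1
  [ 1   1/2   2   1  1/2 ]
  [ 0  -1/2  -2  -1  1/2 ]
  [ 4     2   8   5    2 ]
  [ 0     0   0   0    1 ]
r3 → r3 − 4·r1
  [ 1   1/2   2   1  1/2 ]
  [ 0  -1/2  -2  -1  1/2 ]
  [ 0     0   0   1    0 ]
  [ 0     0   0   0    1 ]
r2 → -2·r2
  [ 1  1/2  2  1  1/2 ]
  [ 0    1  4  2   -1 ]
  [ 0    0  0  1    0 ]
  [ 0    0  0  0    1 ]
r2 → r2 + r4
  [ 1  1/2  2  1  1/2 ]
  [ 0    1  4  2    0 ]
  [ 0    0  0  1    0 ]
  [ 0    0  0  0    1 ]
r1 → r1 − 1/2·r4
  [ 1  1/2  2  1  0 ]
  [ 0    1  4  2  0 ]
  [ 0    0  0  1  0 ]
  [ 0    0  0  0  1 ]
r2 → r2 − 2·r3
  [ 1  1/2  2  1  0 ]
  [ 0    1  4  0  0 ]
  [ 0    0  0  1  0 ]
  [ 0    0  0  0  1 ]
r1 → r1 − r3
  [ 1  1/2  2  0  0 ]
  [ 0    1  4  0  0 ]
  [ 0    0  0  1  0 ]
  [ 0    0  0  0  1 ]
r1 → r1 − 1/2·r2
  [ 1  0  0  0  0 ]
  [ 0  1  4  0  0 ]
  [ 0  0  0  1  0 ]
  [ 0  0  0  0  1 ]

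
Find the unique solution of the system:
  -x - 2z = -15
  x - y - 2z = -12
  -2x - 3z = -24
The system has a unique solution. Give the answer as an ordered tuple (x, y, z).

(3, 3, 6)

Form the augmented matrix and row-reduce:
  [ -1   0  -2  |  -15 ]
  [  1  -1  -2  |  -12 ]
  [ -2   0  -3  |  -24 ]
Multiply R1 by -1.
  [  1   0   2  |   15 ]
  [  1  -1  -2  |  -12 ]
  [ -2   0  -3  |  -24 ]
Subtract R1 from R2.
  [  1   0   2  |   15 ]
  [  0  -1  -4  |  -27 ]
  [ -2   0  -3  |  -24 ]
Add 2 times R1 to R3.
  [ 1   0   2  |   15 ]
  [ 0  -1  -4  |  -27 ]
  [ 0   0   1  |    6 ]
Multiply R2 by -1.
  [ 1  0  2  |  15 ]
  [ 0  1  4  |  27 ]
  [ 0  0  1  |   6 ]
Subtract 4 times R3 from R2.
  [ 1  0  2  |  15 ]
  [ 0  1  0  |   3 ]
  [ 0  0  1  |   6 ]
Subtract 2 times R3 from R1.
  [ 1  0  0  |  3 ]
  [ 0  1  0  |  3 ]
  [ 0  0  1  |  6 ]
Reading off the last column: x = 3, y = 3, z = 6.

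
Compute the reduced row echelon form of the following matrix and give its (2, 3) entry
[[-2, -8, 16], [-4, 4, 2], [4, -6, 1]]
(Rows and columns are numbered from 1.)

Multiply R1 by -1/2.
Add 4 times R1 to R2.
Subtract 4 times R1 from R3.
Multiply R2 by 1/20.
Add 22 times R2 to R3.
Subtract 4 times R2 from R1.

-3/2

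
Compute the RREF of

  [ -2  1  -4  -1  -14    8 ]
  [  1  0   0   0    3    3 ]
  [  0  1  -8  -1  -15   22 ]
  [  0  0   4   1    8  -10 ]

[[1, 0, 0, 0, 3, 3], [0, 1, 0, 0, 0, 4], [0, 0, 1, 0, 7/4, -2], [0, 0, 0, 1, 1, -2]]

R1 ← -1/2·R1
R2 ← R2 − R1
R2 ← 2·R2
R3 ← R3 − R2
R3 ← -1/4·R3
R4 ← R4 − 4·R3
R2 ← R2 + R4
R1 ← R1 − 1/2·R4
R2 ← R2 + 4·R3
R1 ← R1 − 2·R3
R1 ← R1 + 1/2·R2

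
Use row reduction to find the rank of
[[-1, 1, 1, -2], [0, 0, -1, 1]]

rank = 2

R1 ← -1·R1
  [ 1  -1  -1  2 ]
  [ 0   0  -1  1 ]
R2 ← -1·R2
  [ 1  -1  -1   2 ]
  [ 0   0   1  -1 ]
R1 ← R1 + R2
  [ 1  -1  0   1 ]
  [ 0   0  1  -1 ]
The reduced form has 2 nonzero rows.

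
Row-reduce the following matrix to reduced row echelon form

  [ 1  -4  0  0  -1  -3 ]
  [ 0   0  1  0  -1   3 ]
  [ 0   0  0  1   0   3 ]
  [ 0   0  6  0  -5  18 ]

[[1, -4, 0, 0, 0, -3], [0, 0, 1, 0, 0, 3], [0, 0, 0, 1, 0, 3], [0, 0, 0, 0, 1, 0]]

r4 := r4 − 6·r2
  [ 1  -4  0  0  -1  -3 ]
  [ 0   0  1  0  -1   3 ]
  [ 0   0  0  1   0   3 ]
  [ 0   0  0  0   1   0 ]
r2 := r2 + r4
  [ 1  -4  0  0  -1  -3 ]
  [ 0   0  1  0   0   3 ]
  [ 0   0  0  1   0   3 ]
  [ 0   0  0  0   1   0 ]
r1 := r1 + r4
  [ 1  -4  0  0  0  -3 ]
  [ 0   0  1  0  0   3 ]
  [ 0   0  0  1  0   3 ]
  [ 0   0  0  0  1   0 ]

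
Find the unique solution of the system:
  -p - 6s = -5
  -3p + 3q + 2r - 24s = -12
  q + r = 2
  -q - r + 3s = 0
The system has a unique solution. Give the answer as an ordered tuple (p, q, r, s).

Form the augmented matrix and row-reduce:
  [ -1   0   0   -6  |   -5 ]
  [ -3   3   2  -24  |  -12 ]
  [  0   1   1    0  |    2 ]
  [  0  -1  -1    3  |    0 ]
Multiply ρ1 by -1.
  [  1   0   0    6  |    5 ]
  [ -3   3   2  -24  |  -12 ]
  [  0   1   1    0  |    2 ]
  [  0  -1  -1    3  |    0 ]
Add 3 times ρ1 to ρ2.
  [ 1   0   0   6  |  5 ]
  [ 0   3   2  -6  |  3 ]
  [ 0   1   1   0  |  2 ]
  [ 0  -1  -1   3  |  0 ]
Multiply ρ2 by 1/3.
  [ 1   0    0   6  |  5 ]
  [ 0   1  2/3  -2  |  1 ]
  [ 0   1    1   0  |  2 ]
  [ 0  -1   -1   3  |  0 ]
Subtract ρ2 from ρ3.
  [ 1   0    0   6  |  5 ]
  [ 0   1  2/3  -2  |  1 ]
  [ 0   0  1/3   2  |  1 ]
  [ 0  -1   -1   3  |  0 ]
Add ρ2 to ρ4.
  [ 1  0     0   6  |  5 ]
  [ 0  1   2/3  -2  |  1 ]
  [ 0  0   1/3   2  |  1 ]
  [ 0  0  -1/3   1  |  1 ]
Multiply ρ3 by 3.
  [ 1  0     0   6  |  5 ]
  [ 0  1   2/3  -2  |  1 ]
  [ 0  0     1   6  |  3 ]
  [ 0  0  -1/3   1  |  1 ]
Add 1/3 times ρ3 to ρ4.
  [ 1  0    0   6  |  5 ]
  [ 0  1  2/3  -2  |  1 ]
  [ 0  0    1   6  |  3 ]
  [ 0  0    0   3  |  2 ]
Multiply ρ4 by 1/3.
  [ 1  0    0   6  |    5 ]
  [ 0  1  2/3  -2  |    1 ]
  [ 0  0    1   6  |    3 ]
  [ 0  0    0   1  |  2/3 ]
Subtract 6 times ρ4 from ρ3.
  [ 1  0    0   6  |    5 ]
  [ 0  1  2/3  -2  |    1 ]
  [ 0  0    1   0  |   -1 ]
  [ 0  0    0   1  |  2/3 ]
Add 2 times ρ4 to ρ2.
  [ 1  0    0  6  |    5 ]
  [ 0  1  2/3  0  |  7/3 ]
  [ 0  0    1  0  |   -1 ]
  [ 0  0    0  1  |  2/3 ]
Subtract 6 times ρ4 from ρ1.
  [ 1  0    0  0  |    1 ]
  [ 0  1  2/3  0  |  7/3 ]
  [ 0  0    1  0  |   -1 ]
  [ 0  0    0  1  |  2/3 ]
Subtract 2/3 times ρ3 from ρ2.
  [ 1  0  0  0  |    1 ]
  [ 0  1  0  0  |    3 ]
  [ 0  0  1  0  |   -1 ]
  [ 0  0  0  1  |  2/3 ]
Reading off the last column: p = 1, q = 3, r = -1, s = 2/3.

(1, 3, -1, 2/3)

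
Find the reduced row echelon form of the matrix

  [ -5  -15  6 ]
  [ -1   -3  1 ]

[[1, 3, 0], [0, 0, 1]]

Multiply ρ1 by -1/5.
  [  1   3  -6/5 ]
  [ -1  -3     1 ]
Add ρ1 to ρ2.
  [ 1  3  -6/5 ]
  [ 0  0  -1/5 ]
Multiply ρ2 by -5.
  [ 1  3  -6/5 ]
  [ 0  0     1 ]
Add 6/5 times ρ2 to ρ1.
  [ 1  3  0 ]
  [ 0  0  1 ]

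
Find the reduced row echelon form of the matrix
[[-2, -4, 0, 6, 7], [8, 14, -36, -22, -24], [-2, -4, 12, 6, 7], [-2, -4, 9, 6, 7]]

r1 ← -1/2·r1
r2 ← r2 − 8·r1
r3 ← r3 + 2·r1
r4 ← r4 + 2·r1
r2 ← -1/2·r2
r3 ← 1/12·r3
r4 ← r4 − 9·r3
r2 ← r2 − 18·r3
r1 ← r1 − 2·r2

[[1, 0, 0, -1, 1/2], [0, 1, 0, -1, -2], [0, 0, 1, 0, 0], [0, 0, 0, 0, 0]]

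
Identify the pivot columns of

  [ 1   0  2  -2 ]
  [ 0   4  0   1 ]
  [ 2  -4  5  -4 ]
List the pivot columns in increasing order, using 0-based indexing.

0, 1, 2

ρ3 -> ρ3 − 2·ρ1
  [ 1   0  2  -2 ]
  [ 0   4  0   1 ]
  [ 0  -4  1   0 ]
ρ2 -> 1/4·ρ2
  [ 1   0  2   -2 ]
  [ 0   1  0  1/4 ]
  [ 0  -4  1    0 ]
ρ3 -> ρ3 + 4·ρ2
  [ 1  0  2   -2 ]
  [ 0  1  0  1/4 ]
  [ 0  0  1    1 ]
ρ1 -> ρ1 − 2·ρ3
  [ 1  0  0   -4 ]
  [ 0  1  0  1/4 ]
  [ 0  0  1    1 ]
Pivot columns are the columns containing a leading 1.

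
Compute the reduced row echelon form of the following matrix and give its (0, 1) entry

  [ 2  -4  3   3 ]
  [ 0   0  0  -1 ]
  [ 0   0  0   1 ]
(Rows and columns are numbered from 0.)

Multiply ρ1 by 1/2.
  [ 1  -2  3/2  3/2 ]
  [ 0   0    0   -1 ]
  [ 0   0    0    1 ]
Multiply ρ2 by -1.
  [ 1  -2  3/2  3/2 ]
  [ 0   0    0    1 ]
  [ 0   0    0    1 ]
Subtract ρ2 from ρ3.
  [ 1  -2  3/2  3/2 ]
  [ 0   0    0    1 ]
  [ 0   0    0    0 ]
Subtract 3/2 times ρ2 from ρ1.
  [ 1  -2  3/2  0 ]
  [ 0   0    0  1 ]
  [ 0   0    0  0 ]

-2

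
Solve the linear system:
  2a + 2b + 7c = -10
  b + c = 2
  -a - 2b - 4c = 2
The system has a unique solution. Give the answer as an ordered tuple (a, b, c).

Form the augmented matrix and row-reduce:
  [  2   2   7  |  -10 ]
  [  0   1   1  |    2 ]
  [ -1  -2  -4  |    2 ]
Multiply R1 by 1/2.
  [  1   1  7/2  |  -5 ]
  [  0   1    1  |   2 ]
  [ -1  -2   -4  |   2 ]
Add R1 to R3.
  [ 1   1   7/2  |  -5 ]
  [ 0   1     1  |   2 ]
  [ 0  -1  -1/2  |  -3 ]
Add R2 to R3.
  [ 1  1  7/2  |  -5 ]
  [ 0  1    1  |   2 ]
  [ 0  0  1/2  |  -1 ]
Multiply R3 by 2.
  [ 1  1  7/2  |  -5 ]
  [ 0  1    1  |   2 ]
  [ 0  0    1  |  -2 ]
Subtract R3 from R2.
  [ 1  1  7/2  |  -5 ]
  [ 0  1    0  |   4 ]
  [ 0  0    1  |  -2 ]
Subtract 7/2 times R3 from R1.
  [ 1  1  0  |   2 ]
  [ 0  1  0  |   4 ]
  [ 0  0  1  |  -2 ]
Subtract R2 from R1.
  [ 1  0  0  |  -2 ]
  [ 0  1  0  |   4 ]
  [ 0  0  1  |  -2 ]
Reading off the last column: a = -2, b = 4, c = -2.

(-2, 4, -2)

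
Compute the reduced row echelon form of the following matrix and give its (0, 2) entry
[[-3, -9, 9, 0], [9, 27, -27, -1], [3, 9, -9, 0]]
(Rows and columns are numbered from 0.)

R1 -> -1/3·R1
  [ 1   3   -3   0 ]
  [ 9  27  -27  -1 ]
  [ 3   9   -9   0 ]
R2 -> R2 − 9·R1
  [ 1  3  -3   0 ]
  [ 0  0   0  -1 ]
  [ 3  9  -9   0 ]
R3 -> R3 − 3·R1
  [ 1  3  -3   0 ]
  [ 0  0   0  -1 ]
  [ 0  0   0   0 ]
R2 -> -1·R2
  [ 1  3  -3  0 ]
  [ 0  0   0  1 ]
  [ 0  0   0  0 ]

-3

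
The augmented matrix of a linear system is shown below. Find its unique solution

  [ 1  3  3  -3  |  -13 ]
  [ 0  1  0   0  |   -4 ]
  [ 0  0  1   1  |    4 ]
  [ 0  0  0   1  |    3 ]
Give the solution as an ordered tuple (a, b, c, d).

(5, -4, 1, 3)

r3 → r3 − r4
  [ 1  3  3  -3  |  -13 ]
  [ 0  1  0   0  |   -4 ]
  [ 0  0  1   0  |    1 ]
  [ 0  0  0   1  |    3 ]
r1 → r1 + 3·r4
  [ 1  3  3  0  |  -4 ]
  [ 0  1  0  0  |  -4 ]
  [ 0  0  1  0  |   1 ]
  [ 0  0  0  1  |   3 ]
r1 → r1 − 3·r3
  [ 1  3  0  0  |  -7 ]
  [ 0  1  0  0  |  -4 ]
  [ 0  0  1  0  |   1 ]
  [ 0  0  0  1  |   3 ]
r1 → r1 − 3·r2
  [ 1  0  0  0  |   5 ]
  [ 0  1  0  0  |  -4 ]
  [ 0  0  1  0  |   1 ]
  [ 0  0  0  1  |   3 ]
Reading off the last column: a = 5, b = -4, c = 1, d = 3.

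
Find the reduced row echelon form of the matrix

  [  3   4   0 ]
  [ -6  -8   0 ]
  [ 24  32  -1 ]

r1 -> 1/3·r1
  [  1  4/3   0 ]
  [ -6   -8   0 ]
  [ 24   32  -1 ]
r2 -> r2 + 6·r1
  [  1  4/3   0 ]
  [  0    0   0 ]
  [ 24   32  -1 ]
r3 -> r3 − 24·r1
  [ 1  4/3   0 ]
  [ 0    0   0 ]
  [ 0    0  -1 ]
r2 ↔ r3
  [ 1  4/3   0 ]
  [ 0    0  -1 ]
  [ 0    0   0 ]
r2 -> -1·r2
  [ 1  4/3  0 ]
  [ 0    0  1 ]
  [ 0    0  0 ]

[[1, 4/3, 0], [0, 0, 1], [0, 0, 0]]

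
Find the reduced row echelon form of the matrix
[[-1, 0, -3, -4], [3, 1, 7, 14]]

ρ1 -> -1·ρ1
  [ 1  0  3   4 ]
  [ 3  1  7  14 ]
ρ2 -> ρ2 − 3·ρ1
  [ 1  0   3  4 ]
  [ 0  1  -2  2 ]

[[1, 0, 3, 4], [0, 1, -2, 2]]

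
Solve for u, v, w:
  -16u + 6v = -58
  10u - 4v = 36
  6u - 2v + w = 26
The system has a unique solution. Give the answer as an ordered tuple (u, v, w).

Form the augmented matrix and row-reduce:
  [ -16   6  0  |  -58 ]
  [  10  -4  0  |   36 ]
  [   6  -2  1  |   26 ]
r1 -> -1/16·r1
  [  1  -3/8  0  |  29/8 ]
  [ 10    -4  0  |    36 ]
  [  6    -2  1  |    26 ]
r2 -> r2 − 10·r1
  [ 1  -3/8  0  |  29/8 ]
  [ 0  -1/4  0  |  -1/4 ]
  [ 6    -2  1  |    26 ]
r3 -> r3 − 6·r1
  [ 1  -3/8  0  |  29/8 ]
  [ 0  -1/4  0  |  -1/4 ]
  [ 0   1/4  1  |  17/4 ]
r2 -> -4·r2
  [ 1  -3/8  0  |  29/8 ]
  [ 0     1  0  |     1 ]
  [ 0   1/4  1  |  17/4 ]
r3 -> r3 − 1/4·r2
  [ 1  -3/8  0  |  29/8 ]
  [ 0     1  0  |     1 ]
  [ 0     0  1  |     4 ]
r1 -> r1 + 3/8·r2
  [ 1  0  0  |  4 ]
  [ 0  1  0  |  1 ]
  [ 0  0  1  |  4 ]
Reading off the last column: u = 4, v = 1, w = 4.

(4, 1, 4)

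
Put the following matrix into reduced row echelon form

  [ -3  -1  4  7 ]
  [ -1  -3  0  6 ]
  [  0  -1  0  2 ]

Multiply ρ1 by -1/3.
Add ρ1 to ρ2.
Multiply ρ2 by -3/8.
Add ρ2 to ρ3.
Multiply ρ3 by 2.
Subtract 1/2 times ρ3 from ρ2.
Add 4/3 times ρ3 to ρ1.
Subtract 1/3 times ρ2 from ρ1.

[[1, 0, 0, 0], [0, 1, 0, -2], [0, 0, 1, 5/4]]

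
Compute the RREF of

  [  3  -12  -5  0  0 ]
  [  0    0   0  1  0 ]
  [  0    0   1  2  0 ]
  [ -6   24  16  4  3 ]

r1 := 1/3·r1
  [  1  -4  -5/3  0  0 ]
  [  0   0     0  1  0 ]
  [  0   0     1  2  0 ]
  [ -6  24    16  4  3 ]
r4 := r4 + 6·r1
  [ 1  -4  -5/3  0  0 ]
  [ 0   0     0  1  0 ]
  [ 0   0     1  2  0 ]
  [ 0   0     6  4  3 ]
r2 <-> r3
  [ 1  -4  -5/3  0  0 ]
  [ 0   0     1  2  0 ]
  [ 0   0     0  1  0 ]
  [ 0   0     6  4  3 ]
r4 := r4 − 6·r2
  [ 1  -4  -5/3   0  0 ]
  [ 0   0     1   2  0 ]
  [ 0   0     0   1  0 ]
  [ 0   0     0  -8  3 ]
r4 := r4 + 8·r3
  [ 1  -4  -5/3  0  0 ]
  [ 0   0     1  2  0 ]
  [ 0   0     0  1  0 ]
  [ 0   0     0  0  3 ]
r4 := 1/3·r4
  [ 1  -4  -5/3  0  0 ]
  [ 0   0     1  2  0 ]
  [ 0   0     0  1  0 ]
  [ 0   0     0  0  1 ]
r2 := r2 − 2·r3
  [ 1  -4  -5/3  0  0 ]
  [ 0   0     1  0  0 ]
  [ 0   0     0  1  0 ]
  [ 0   0     0  0  1 ]
r1 := r1 + 5/3·r2
  [ 1  -4  0  0  0 ]
  [ 0   0  1  0  0 ]
  [ 0   0  0  1  0 ]
  [ 0   0  0  0  1 ]

[[1, -4, 0, 0, 0], [0, 0, 1, 0, 0], [0, 0, 0, 1, 0], [0, 0, 0, 0, 1]]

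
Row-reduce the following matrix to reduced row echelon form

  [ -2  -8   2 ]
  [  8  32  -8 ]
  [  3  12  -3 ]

[[1, 4, -1], [0, 0, 0], [0, 0, 0]]

Multiply r1 by -1/2.
  [ 1   4  -1 ]
  [ 8  32  -8 ]
  [ 3  12  -3 ]
Subtract 8 times r1 from r2.
  [ 1   4  -1 ]
  [ 0   0   0 ]
  [ 3  12  -3 ]
Subtract 3 times r1 from r3.
  [ 1  4  -1 ]
  [ 0  0   0 ]
  [ 0  0   0 ]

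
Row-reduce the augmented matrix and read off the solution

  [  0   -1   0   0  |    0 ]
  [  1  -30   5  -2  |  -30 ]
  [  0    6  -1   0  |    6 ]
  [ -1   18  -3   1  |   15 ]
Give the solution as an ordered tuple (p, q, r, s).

(6, 0, -6, 3)

ρ1 ↔ ρ2
  [  1  -30   5  -2  |  -30 ]
  [  0   -1   0   0  |    0 ]
  [  0    6  -1   0  |    6 ]
  [ -1   18  -3   1  |   15 ]
ρ4 -> ρ4 + ρ1
  [ 1  -30   5  -2  |  -30 ]
  [ 0   -1   0   0  |    0 ]
  [ 0    6  -1   0  |    6 ]
  [ 0  -12   2  -1  |  -15 ]
ρ2 -> -1·ρ2
  [ 1  -30   5  -2  |  -30 ]
  [ 0    1   0   0  |    0 ]
  [ 0    6  -1   0  |    6 ]
  [ 0  -12   2  -1  |  -15 ]
ρ3 -> ρ3 − 6·ρ2
  [ 1  -30   5  -2  |  -30 ]
  [ 0    1   0   0  |    0 ]
  [ 0    0  -1   0  |    6 ]
  [ 0  -12   2  -1  |  -15 ]
ρ4 -> ρ4 + 12·ρ2
  [ 1  -30   5  -2  |  -30 ]
  [ 0    1   0   0  |    0 ]
  [ 0    0  -1   0  |    6 ]
  [ 0    0   2  -1  |  -15 ]
ρ3 -> -1·ρ3
  [ 1  -30  5  -2  |  -30 ]
  [ 0    1  0   0  |    0 ]
  [ 0    0  1   0  |   -6 ]
  [ 0    0  2  -1  |  -15 ]
ρ4 -> ρ4 − 2·ρ3
  [ 1  -30  5  -2  |  -30 ]
  [ 0    1  0   0  |    0 ]
  [ 0    0  1   0  |   -6 ]
  [ 0    0  0  -1  |   -3 ]
ρ4 -> -1·ρ4
  [ 1  -30  5  -2  |  -30 ]
  [ 0    1  0   0  |    0 ]
  [ 0    0  1   0  |   -6 ]
  [ 0    0  0   1  |    3 ]
ρ1 -> ρ1 + 2·ρ4
  [ 1  -30  5  0  |  -24 ]
  [ 0    1  0  0  |    0 ]
  [ 0    0  1  0  |   -6 ]
  [ 0    0  0  1  |    3 ]
ρ1 -> ρ1 − 5·ρ3
  [ 1  -30  0  0  |   6 ]
  [ 0    1  0  0  |   0 ]
  [ 0    0  1  0  |  -6 ]
  [ 0    0  0  1  |   3 ]
ρ1 -> ρ1 + 30·ρ2
  [ 1  0  0  0  |   6 ]
  [ 0  1  0  0  |   0 ]
  [ 0  0  1  0  |  -6 ]
  [ 0  0  0  1  |   3 ]
Reading off the last column: p = 6, q = 0, r = -6, s = 3.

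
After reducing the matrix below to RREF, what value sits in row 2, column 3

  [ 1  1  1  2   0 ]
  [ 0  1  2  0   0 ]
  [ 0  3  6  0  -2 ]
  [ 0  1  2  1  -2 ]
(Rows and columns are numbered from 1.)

2

R3 ← R3 − 3·R2
  [ 1  1  1  2   0 ]
  [ 0  1  2  0   0 ]
  [ 0  0  0  0  -2 ]
  [ 0  1  2  1  -2 ]
R4 ← R4 − R2
  [ 1  1  1  2   0 ]
  [ 0  1  2  0   0 ]
  [ 0  0  0  0  -2 ]
  [ 0  0  0  1  -2 ]
R3 <-> R4
  [ 1  1  1  2   0 ]
  [ 0  1  2  0   0 ]
  [ 0  0  0  1  -2 ]
  [ 0  0  0  0  -2 ]
R4 ← -1/2·R4
  [ 1  1  1  2   0 ]
  [ 0  1  2  0   0 ]
  [ 0  0  0  1  -2 ]
  [ 0  0  0  0   1 ]
R3 ← R3 + 2·R4
  [ 1  1  1  2  0 ]
  [ 0  1  2  0  0 ]
  [ 0  0  0  1  0 ]
  [ 0  0  0  0  1 ]
R1 ← R1 − 2·R3
  [ 1  1  1  0  0 ]
  [ 0  1  2  0  0 ]
  [ 0  0  0  1  0 ]
  [ 0  0  0  0  1 ]
R1 ← R1 − R2
  [ 1  0  -1  0  0 ]
  [ 0  1   2  0  0 ]
  [ 0  0   0  1  0 ]
  [ 0  0   0  0  1 ]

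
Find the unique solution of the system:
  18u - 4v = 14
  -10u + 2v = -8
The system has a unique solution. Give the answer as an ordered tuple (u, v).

(1, 1)

Form the augmented matrix and row-reduce:
  [  18  -4  |  14 ]
  [ -10   2  |  -8 ]
r1 ← 1/18·r1
  [   1  -2/9  |  7/9 ]
  [ -10     2  |   -8 ]
r2 ← r2 + 10·r1
  [ 1  -2/9  |   7/9 ]
  [ 0  -2/9  |  -2/9 ]
r2 ← -9/2·r2
  [ 1  -2/9  |  7/9 ]
  [ 0     1  |    1 ]
r1 ← r1 + 2/9·r2
  [ 1  0  |  1 ]
  [ 0  1  |  1 ]
Reading off the last column: u = 1, v = 1.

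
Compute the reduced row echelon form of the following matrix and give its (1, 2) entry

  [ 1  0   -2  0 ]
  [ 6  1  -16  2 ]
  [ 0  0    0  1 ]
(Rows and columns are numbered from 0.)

r2 ← r2 − 6·r1
  [ 1  0  -2  0 ]
  [ 0  1  -4  2 ]
  [ 0  0   0  1 ]
r2 ← r2 − 2·r3
  [ 1  0  -2  0 ]
  [ 0  1  -4  0 ]
  [ 0  0   0  1 ]

-4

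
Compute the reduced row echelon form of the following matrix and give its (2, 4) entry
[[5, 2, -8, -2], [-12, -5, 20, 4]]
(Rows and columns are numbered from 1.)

4

ρ1 ← 1/5·ρ1
  [   1  2/5  -8/5  -2/5 ]
  [ -12   -5    20     4 ]
ρ2 ← ρ2 + 12·ρ1
  [ 1   2/5  -8/5  -2/5 ]
  [ 0  -1/5   4/5  -4/5 ]
ρ2 ← -5·ρ2
  [ 1  2/5  -8/5  -2/5 ]
  [ 0    1    -4     4 ]
ρ1 ← ρ1 − 2/5·ρ2
  [ 1  0   0  -2 ]
  [ 0  1  -4   4 ]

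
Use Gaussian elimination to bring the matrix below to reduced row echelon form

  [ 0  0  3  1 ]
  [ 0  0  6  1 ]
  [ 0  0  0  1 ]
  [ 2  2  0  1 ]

R1 ↔ R4
  [ 2  2  0  1 ]
  [ 0  0  6  1 ]
  [ 0  0  0  1 ]
  [ 0  0  3  1 ]
R1 → 1/2·R1
  [ 1  1  0  1/2 ]
  [ 0  0  6    1 ]
  [ 0  0  0    1 ]
  [ 0  0  3    1 ]
R2 → 1/6·R2
  [ 1  1  0  1/2 ]
  [ 0  0  1  1/6 ]
  [ 0  0  0    1 ]
  [ 0  0  3    1 ]
R4 → R4 − 3·R2
  [ 1  1  0  1/2 ]
  [ 0  0  1  1/6 ]
  [ 0  0  0    1 ]
  [ 0  0  0  1/2 ]
R4 → R4 − 1/2·R3
  [ 1  1  0  1/2 ]
  [ 0  0  1  1/6 ]
  [ 0  0  0    1 ]
  [ 0  0  0    0 ]
R2 → R2 − 1/6·R3
  [ 1  1  0  1/2 ]
  [ 0  0  1    0 ]
  [ 0  0  0    1 ]
  [ 0  0  0    0 ]
R1 → R1 − 1/2·R3
  [ 1  1  0  0 ]
  [ 0  0  1  0 ]
  [ 0  0  0  1 ]
  [ 0  0  0  0 ]

[[1, 1, 0, 0], [0, 0, 1, 0], [0, 0, 0, 1], [0, 0, 0, 0]]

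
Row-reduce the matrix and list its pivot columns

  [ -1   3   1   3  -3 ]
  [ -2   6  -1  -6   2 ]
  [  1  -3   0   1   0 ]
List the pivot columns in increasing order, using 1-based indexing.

1, 3, 5

Multiply r1 by -1.
  [  1  -3  -1  -3  3 ]
  [ -2   6  -1  -6  2 ]
  [  1  -3   0   1  0 ]
Add 2 times r1 to r2.
  [ 1  -3  -1   -3  3 ]
  [ 0   0  -3  -12  8 ]
  [ 1  -3   0    1  0 ]
Subtract r1 from r3.
  [ 1  -3  -1   -3   3 ]
  [ 0   0  -3  -12   8 ]
  [ 0   0   1    4  -3 ]
Multiply r2 by -1/3.
  [ 1  -3  -1  -3     3 ]
  [ 0   0   1   4  -8/3 ]
  [ 0   0   1   4    -3 ]
Subtract r2 from r3.
  [ 1  -3  -1  -3     3 ]
  [ 0   0   1   4  -8/3 ]
  [ 0   0   0   0  -1/3 ]
Multiply r3 by -3.
  [ 1  -3  -1  -3     3 ]
  [ 0   0   1   4  -8/3 ]
  [ 0   0   0   0     1 ]
Add 8/3 times r3 to r2.
  [ 1  -3  -1  -3  3 ]
  [ 0   0   1   4  0 ]
  [ 0   0   0   0  1 ]
Subtract 3 times r3 from r1.
  [ 1  -3  -1  -3  0 ]
  [ 0   0   1   4  0 ]
  [ 0   0   0   0  1 ]
Add r2 to r1.
  [ 1  -3  0  1  0 ]
  [ 0   0  1  4  0 ]
  [ 0   0  0  0  1 ]
Pivot columns are the columns containing a leading 1.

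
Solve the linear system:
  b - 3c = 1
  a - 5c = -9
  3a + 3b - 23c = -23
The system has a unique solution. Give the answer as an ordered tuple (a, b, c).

(-4, 4, 1)

Form the augmented matrix and row-reduce:
  [ 0  1   -3  |    1 ]
  [ 1  0   -5  |   -9 ]
  [ 3  3  -23  |  -23 ]
R1 ↔ R2
  [ 1  0   -5  |   -9 ]
  [ 0  1   -3  |    1 ]
  [ 3  3  -23  |  -23 ]
R3 → R3 − 3·R1
  [ 1  0  -5  |  -9 ]
  [ 0  1  -3  |   1 ]
  [ 0  3  -8  |   4 ]
R3 → R3 − 3·R2
  [ 1  0  -5  |  -9 ]
  [ 0  1  -3  |   1 ]
  [ 0  0   1  |   1 ]
R2 → R2 + 3·R3
  [ 1  0  -5  |  -9 ]
  [ 0  1   0  |   4 ]
  [ 0  0   1  |   1 ]
R1 → R1 + 5·R3
  [ 1  0  0  |  -4 ]
  [ 0  1  0  |   4 ]
  [ 0  0  1  |   1 ]
Reading off the last column: a = -4, b = 4, c = 1.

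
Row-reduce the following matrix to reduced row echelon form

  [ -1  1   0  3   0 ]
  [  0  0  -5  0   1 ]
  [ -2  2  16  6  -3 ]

R1 -> -1·R1
  [  1  -1   0  -3   0 ]
  [  0   0  -5   0   1 ]
  [ -2   2  16   6  -3 ]
R3 -> R3 + 2·R1
  [ 1  -1   0  -3   0 ]
  [ 0   0  -5   0   1 ]
  [ 0   0  16   0  -3 ]
R2 -> -1/5·R2
  [ 1  -1   0  -3     0 ]
  [ 0   0   1   0  -1/5 ]
  [ 0   0  16   0    -3 ]
R3 -> R3 − 16·R2
  [ 1  -1  0  -3     0 ]
  [ 0   0  1   0  -1/5 ]
  [ 0   0  0   0   1/5 ]
R3 -> 5·R3
  [ 1  -1  0  -3     0 ]
  [ 0   0  1   0  -1/5 ]
  [ 0   0  0   0     1 ]
R2 -> R2 + 1/5·R3
  [ 1  -1  0  -3  0 ]
  [ 0   0  1   0  0 ]
  [ 0   0  0   0  1 ]

[[1, -1, 0, -3, 0], [0, 0, 1, 0, 0], [0, 0, 0, 0, 1]]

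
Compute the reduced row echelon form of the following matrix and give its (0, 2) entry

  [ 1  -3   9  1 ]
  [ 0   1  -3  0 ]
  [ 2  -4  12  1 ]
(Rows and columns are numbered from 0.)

ρ3 → ρ3 − 2·ρ1
  [ 1  -3   9   1 ]
  [ 0   1  -3   0 ]
  [ 0   2  -6  -1 ]
ρ3 → ρ3 − 2·ρ2
  [ 1  -3   9   1 ]
  [ 0   1  -3   0 ]
  [ 0   0   0  -1 ]
ρ3 → -1·ρ3
  [ 1  -3   9  1 ]
  [ 0   1  -3  0 ]
  [ 0   0   0  1 ]
ρ1 → ρ1 − ρ3
  [ 1  -3   9  0 ]
  [ 0   1  -3  0 ]
  [ 0   0   0  1 ]
ρ1 → ρ1 + 3·ρ2
  [ 1  0   0  0 ]
  [ 0  1  -3  0 ]
  [ 0  0   0  1 ]

0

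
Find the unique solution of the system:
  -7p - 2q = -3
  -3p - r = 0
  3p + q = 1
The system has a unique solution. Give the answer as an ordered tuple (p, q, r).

(1, -2, -3)

Form the augmented matrix and row-reduce:
  [ -7  -2   0  |  -3 ]
  [ -3   0  -1  |   0 ]
  [  3   1   0  |   1 ]
r1 -> -1/7·r1
  [  1  2/7   0  |  3/7 ]
  [ -3    0  -1  |    0 ]
  [  3    1   0  |    1 ]
r2 -> r2 + 3·r1
  [ 1  2/7   0  |  3/7 ]
  [ 0  6/7  -1  |  9/7 ]
  [ 3    1   0  |    1 ]
r3 -> r3 − 3·r1
  [ 1  2/7   0  |   3/7 ]
  [ 0  6/7  -1  |   9/7 ]
  [ 0  1/7   0  |  -2/7 ]
r2 -> 7/6·r2
  [ 1  2/7     0  |   3/7 ]
  [ 0    1  -7/6  |   3/2 ]
  [ 0  1/7     0  |  -2/7 ]
r3 -> r3 − 1/7·r2
  [ 1  2/7     0  |   3/7 ]
  [ 0    1  -7/6  |   3/2 ]
  [ 0    0   1/6  |  -1/2 ]
r3 -> 6·r3
  [ 1  2/7     0  |  3/7 ]
  [ 0    1  -7/6  |  3/2 ]
  [ 0    0     1  |   -3 ]
r2 -> r2 + 7/6·r3
  [ 1  2/7  0  |  3/7 ]
  [ 0    1  0  |   -2 ]
  [ 0    0  1  |   -3 ]
r1 -> r1 − 2/7·r2
  [ 1  0  0  |   1 ]
  [ 0  1  0  |  -2 ]
  [ 0  0  1  |  -3 ]
Reading off the last column: p = 1, q = -2, r = -3.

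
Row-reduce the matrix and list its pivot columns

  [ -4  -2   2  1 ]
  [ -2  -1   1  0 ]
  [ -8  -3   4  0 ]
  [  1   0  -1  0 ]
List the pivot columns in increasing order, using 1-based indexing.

1, 2, 3, 4

Multiply R1 by -1/4.
  [  1  1/2  -1/2  -1/4 ]
  [ -2   -1     1     0 ]
  [ -8   -3     4     0 ]
  [  1    0    -1     0 ]
Add 2 times R1 to R2.
  [  1  1/2  -1/2  -1/4 ]
  [  0    0     0  -1/2 ]
  [ -8   -3     4     0 ]
  [  1    0    -1     0 ]
Add 8 times R1 to R3.
  [ 1  1/2  -1/2  -1/4 ]
  [ 0    0     0  -1/2 ]
  [ 0    1     0    -2 ]
  [ 1    0    -1     0 ]
Subtract R1 from R4.
  [ 1   1/2  -1/2  -1/4 ]
  [ 0     0     0  -1/2 ]
  [ 0     1     0    -2 ]
  [ 0  -1/2  -1/2   1/4 ]
Swap R2 and R3.
  [ 1   1/2  -1/2  -1/4 ]
  [ 0     1     0    -2 ]
  [ 0     0     0  -1/2 ]
  [ 0  -1/2  -1/2   1/4 ]
Add 1/2 times R2 to R4.
  [ 1  1/2  -1/2  -1/4 ]
  [ 0    1     0    -2 ]
  [ 0    0     0  -1/2 ]
  [ 0    0  -1/2  -3/4 ]
Swap R3 and R4.
  [ 1  1/2  -1/2  -1/4 ]
  [ 0    1     0    -2 ]
  [ 0    0  -1/2  -3/4 ]
  [ 0    0     0  -1/2 ]
Multiply R3 by -2.
  [ 1  1/2  -1/2  -1/4 ]
  [ 0    1     0    -2 ]
  [ 0    0     1   3/2 ]
  [ 0    0     0  -1/2 ]
Multiply R4 by -2.
  [ 1  1/2  -1/2  -1/4 ]
  [ 0    1     0    -2 ]
  [ 0    0     1   3/2 ]
  [ 0    0     0     1 ]
Subtract 3/2 times R4 from R3.
  [ 1  1/2  -1/2  -1/4 ]
  [ 0    1     0    -2 ]
  [ 0    0     1     0 ]
  [ 0    0     0     1 ]
Add 2 times R4 to R2.
  [ 1  1/2  -1/2  -1/4 ]
  [ 0    1     0     0 ]
  [ 0    0     1     0 ]
  [ 0    0     0     1 ]
Add 1/4 times R4 to R1.
  [ 1  1/2  -1/2  0 ]
  [ 0    1     0  0 ]
  [ 0    0     1  0 ]
  [ 0    0     0  1 ]
Add 1/2 times R3 to R1.
  [ 1  1/2  0  0 ]
  [ 0    1  0  0 ]
  [ 0    0  1  0 ]
  [ 0    0  0  1 ]
Subtract 1/2 times R2 from R1.
  [ 1  0  0  0 ]
  [ 0  1  0  0 ]
  [ 0  0  1  0 ]
  [ 0  0  0  1 ]
Pivot columns are the columns containing a leading 1.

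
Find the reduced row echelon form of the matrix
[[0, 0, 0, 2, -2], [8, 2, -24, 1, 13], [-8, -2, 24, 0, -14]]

R1 <=> R2
R1 -> 1/8·R1
R3 -> R3 + 8·R1
R2 -> 1/2·R2
R3 -> R3 − R2
R1 -> R1 − 1/8·R2

[[1, 1/4, -3, 0, 7/4], [0, 0, 0, 1, -1], [0, 0, 0, 0, 0]]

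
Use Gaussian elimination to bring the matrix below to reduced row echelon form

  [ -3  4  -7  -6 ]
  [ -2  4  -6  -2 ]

[[1, 0, 1, 4], [0, 1, -1, 3/2]]

R1 ← -1/3·R1
  [  1  -4/3  7/3   2 ]
  [ -2     4   -6  -2 ]
R2 ← R2 + 2·R1
  [ 1  -4/3   7/3  2 ]
  [ 0   4/3  -4/3  2 ]
R2 ← 3/4·R2
  [ 1  -4/3  7/3    2 ]
  [ 0     1   -1  3/2 ]
R1 ← R1 + 4/3·R2
  [ 1  0   1    4 ]
  [ 0  1  -1  3/2 ]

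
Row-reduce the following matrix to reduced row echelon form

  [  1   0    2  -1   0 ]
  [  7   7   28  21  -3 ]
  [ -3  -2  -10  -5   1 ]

[[1, 0, 2, -1, 0], [0, 1, 2, 4, 0], [0, 0, 0, 0, 1]]

ρ2 → ρ2 − 7·ρ1
  [  1   0    2  -1   0 ]
  [  0   7   14  28  -3 ]
  [ -3  -2  -10  -5   1 ]
ρ3 → ρ3 + 3·ρ1
  [ 1   0   2  -1   0 ]
  [ 0   7  14  28  -3 ]
  [ 0  -2  -4  -8   1 ]
ρ2 → 1/7·ρ2
  [ 1   0   2  -1     0 ]
  [ 0   1   2   4  -3/7 ]
  [ 0  -2  -4  -8     1 ]
ρ3 → ρ3 + 2·ρ2
  [ 1  0  2  -1     0 ]
  [ 0  1  2   4  -3/7 ]
  [ 0  0  0   0   1/7 ]
ρ3 → 7·ρ3
  [ 1  0  2  -1     0 ]
  [ 0  1  2   4  -3/7 ]
  [ 0  0  0   0     1 ]
ρ2 → ρ2 + 3/7·ρ3
  [ 1  0  2  -1  0 ]
  [ 0  1  2   4  0 ]
  [ 0  0  0   0  1 ]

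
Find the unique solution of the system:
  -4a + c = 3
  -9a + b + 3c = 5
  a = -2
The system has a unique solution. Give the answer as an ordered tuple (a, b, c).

Form the augmented matrix and row-reduce:
  [ -4  0  1  |   3 ]
  [ -9  1  3  |   5 ]
  [  1  0  0  |  -2 ]
R1 := -1/4·R1
  [  1  0  -1/4  |  -3/4 ]
  [ -9  1     3  |     5 ]
  [  1  0     0  |    -2 ]
R2 := R2 + 9·R1
  [ 1  0  -1/4  |  -3/4 ]
  [ 0  1   3/4  |  -7/4 ]
  [ 1  0     0  |    -2 ]
R3 := R3 − R1
  [ 1  0  -1/4  |  -3/4 ]
  [ 0  1   3/4  |  -7/4 ]
  [ 0  0   1/4  |  -5/4 ]
R3 := 4·R3
  [ 1  0  -1/4  |  -3/4 ]
  [ 0  1   3/4  |  -7/4 ]
  [ 0  0     1  |    -5 ]
R2 := R2 − 3/4·R3
  [ 1  0  -1/4  |  -3/4 ]
  [ 0  1     0  |     2 ]
  [ 0  0     1  |    -5 ]
R1 := R1 + 1/4·R3
  [ 1  0  0  |  -2 ]
  [ 0  1  0  |   2 ]
  [ 0  0  1  |  -5 ]
Reading off the last column: a = -2, b = 2, c = -5.

(-2, 2, -5)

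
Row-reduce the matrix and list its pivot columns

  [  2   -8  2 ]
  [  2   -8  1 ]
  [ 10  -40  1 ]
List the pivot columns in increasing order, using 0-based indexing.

Multiply R1 by 1/2.
  [  1   -4  1 ]
  [  2   -8  1 ]
  [ 10  -40  1 ]
Subtract 2 times R1 from R2.
  [  1   -4   1 ]
  [  0    0  -1 ]
  [ 10  -40   1 ]
Subtract 10 times R1 from R3.
  [ 1  -4   1 ]
  [ 0   0  -1 ]
  [ 0   0  -9 ]
Multiply R2 by -1.
  [ 1  -4   1 ]
  [ 0   0   1 ]
  [ 0   0  -9 ]
Add 9 times R2 to R3.
  [ 1  -4  1 ]
  [ 0   0  1 ]
  [ 0   0  0 ]
Subtract R2 from R1.
  [ 1  -4  0 ]
  [ 0   0  1 ]
  [ 0   0  0 ]
Pivot columns are the columns containing a leading 1.

0, 2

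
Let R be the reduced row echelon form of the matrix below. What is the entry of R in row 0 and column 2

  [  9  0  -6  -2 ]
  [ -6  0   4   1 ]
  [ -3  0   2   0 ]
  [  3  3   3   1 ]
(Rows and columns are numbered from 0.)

-2/3

R1 ← 1/9·R1
  [  1  0  -2/3  -2/9 ]
  [ -6  0     4     1 ]
  [ -3  0     2     0 ]
  [  3  3     3     1 ]
R2 ← R2 + 6·R1
  [  1  0  -2/3  -2/9 ]
  [  0  0     0  -1/3 ]
  [ -3  0     2     0 ]
  [  3  3     3     1 ]
R3 ← R3 + 3·R1
  [ 1  0  -2/3  -2/9 ]
  [ 0  0     0  -1/3 ]
  [ 0  0     0  -2/3 ]
  [ 3  3     3     1 ]
R4 ← R4 − 3·R1
  [ 1  0  -2/3  -2/9 ]
  [ 0  0     0  -1/3 ]
  [ 0  0     0  -2/3 ]
  [ 0  3     5   5/3 ]
R2 <-> R4
  [ 1  0  -2/3  -2/9 ]
  [ 0  3     5   5/3 ]
  [ 0  0     0  -2/3 ]
  [ 0  0     0  -1/3 ]
R2 ← 1/3·R2
  [ 1  0  -2/3  -2/9 ]
  [ 0  1   5/3   5/9 ]
  [ 0  0     0  -2/3 ]
  [ 0  0     0  -1/3 ]
R3 ← -3/2·R3
  [ 1  0  -2/3  -2/9 ]
  [ 0  1   5/3   5/9 ]
  [ 0  0     0     1 ]
  [ 0  0     0  -1/3 ]
R4 ← R4 + 1/3·R3
  [ 1  0  -2/3  -2/9 ]
  [ 0  1   5/3   5/9 ]
  [ 0  0     0     1 ]
  [ 0  0     0     0 ]
R2 ← R2 − 5/9·R3
  [ 1  0  -2/3  -2/9 ]
  [ 0  1   5/3     0 ]
  [ 0  0     0     1 ]
  [ 0  0     0     0 ]
R1 ← R1 + 2/9·R3
  [ 1  0  -2/3  0 ]
  [ 0  1   5/3  0 ]
  [ 0  0     0  1 ]
  [ 0  0     0  0 ]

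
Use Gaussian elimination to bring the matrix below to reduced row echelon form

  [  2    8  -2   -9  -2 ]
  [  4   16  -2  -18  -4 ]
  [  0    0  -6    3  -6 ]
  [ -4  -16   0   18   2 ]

[[1, 4, 0, 0, 0], [0, 0, 1, 0, 0], [0, 0, 0, 1, 0], [0, 0, 0, 0, 1]]

r1 → 1/2·r1
  [  1    4  -1  -9/2  -1 ]
  [  4   16  -2   -18  -4 ]
  [  0    0  -6     3  -6 ]
  [ -4  -16   0    18   2 ]
r2 → r2 − 4·r1
  [  1    4  -1  -9/2  -1 ]
  [  0    0   2     0   0 ]
  [  0    0  -6     3  -6 ]
  [ -4  -16   0    18   2 ]
r4 → r4 + 4·r1
  [ 1  4  -1  -9/2  -1 ]
  [ 0  0   2     0   0 ]
  [ 0  0  -6     3  -6 ]
  [ 0  0  -4     0  -2 ]
r2 → 1/2·r2
  [ 1  4  -1  -9/2  -1 ]
  [ 0  0   1     0   0 ]
  [ 0  0  -6     3  -6 ]
  [ 0  0  -4     0  -2 ]
r3 → r3 + 6·r2
  [ 1  4  -1  -9/2  -1 ]
  [ 0  0   1     0   0 ]
  [ 0  0   0     3  -6 ]
  [ 0  0  -4     0  -2 ]
r4 → r4 + 4·r2
  [ 1  4  -1  -9/2  -1 ]
  [ 0  0   1     0   0 ]
  [ 0  0   0     3  -6 ]
  [ 0  0   0     0  -2 ]
r3 → 1/3·r3
  [ 1  4  -1  -9/2  -1 ]
  [ 0  0   1     0   0 ]
  [ 0  0   0     1  -2 ]
  [ 0  0   0     0  -2 ]
r4 → -1/2·r4
  [ 1  4  -1  -9/2  -1 ]
  [ 0  0   1     0   0 ]
  [ 0  0   0     1  -2 ]
  [ 0  0   0     0   1 ]
r3 → r3 + 2·r4
  [ 1  4  -1  -9/2  -1 ]
  [ 0  0   1     0   0 ]
  [ 0  0   0     1   0 ]
  [ 0  0   0     0   1 ]
r1 → r1 + r4
  [ 1  4  -1  -9/2  0 ]
  [ 0  0   1     0  0 ]
  [ 0  0   0     1  0 ]
  [ 0  0   0     0  1 ]
r1 → r1 + 9/2·r3
  [ 1  4  -1  0  0 ]
  [ 0  0   1  0  0 ]
  [ 0  0   0  1  0 ]
  [ 0  0   0  0  1 ]
r1 → r1 + r2
  [ 1  4  0  0  0 ]
  [ 0  0  1  0  0 ]
  [ 0  0  0  1  0 ]
  [ 0  0  0  0  1 ]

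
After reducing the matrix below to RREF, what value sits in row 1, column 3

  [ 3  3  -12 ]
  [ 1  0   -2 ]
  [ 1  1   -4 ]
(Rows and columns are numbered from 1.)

R1 := 1/3·R1
  [ 1  1  -4 ]
  [ 1  0  -2 ]
  [ 1  1  -4 ]
R2 := R2 − R1
  [ 1   1  -4 ]
  [ 0  -1   2 ]
  [ 1   1  -4 ]
R3 := R3 − R1
  [ 1   1  -4 ]
  [ 0  -1   2 ]
  [ 0   0   0 ]
R2 := -1·R2
  [ 1  1  -4 ]
  [ 0  1  -2 ]
  [ 0  0   0 ]
R1 := R1 − R2
  [ 1  0  -2 ]
  [ 0  1  -2 ]
  [ 0  0   0 ]

-2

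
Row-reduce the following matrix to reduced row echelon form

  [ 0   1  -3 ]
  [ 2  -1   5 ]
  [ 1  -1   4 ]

Swap R1 and R2.
  [ 2  -1   5 ]
  [ 0   1  -3 ]
  [ 1  -1   4 ]
Multiply R1 by 1/2.
  [ 1  -1/2  5/2 ]
  [ 0     1   -3 ]
  [ 1    -1    4 ]
Subtract R1 from R3.
  [ 1  -1/2  5/2 ]
  [ 0     1   -3 ]
  [ 0  -1/2  3/2 ]
Add 1/2 times R2 to R3.
  [ 1  -1/2  5/2 ]
  [ 0     1   -3 ]
  [ 0     0    0 ]
Add 1/2 times R2 to R1.
  [ 1  0   1 ]
  [ 0  1  -3 ]
  [ 0  0   0 ]

[[1, 0, 1], [0, 1, -3], [0, 0, 0]]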